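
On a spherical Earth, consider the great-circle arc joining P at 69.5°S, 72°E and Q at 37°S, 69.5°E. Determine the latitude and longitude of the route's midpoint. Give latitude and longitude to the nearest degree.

Write both endpoints as unit vectors p₁, p₂ with components (cos φ cos λ, cos φ sin λ, sin φ).
The central angle between the endpoints is δ = arccos(p₁·p₂) ≈ 0.568 rad (32.5°).
Interpolate at f = 1/2 with slerp weights a = sin((1−f)δ)/sin δ ≈ 0.521, b = sin(fδ)/sin δ ≈ 0.521.
p = a·p₁ + b·p₂ ≈ (0.202, 0.563, -0.801); φ = arcsin(p_z) ≈ -53.26°, λ = atan2(p_y, p_x) ≈ 70.26°.

≈ 53°S, 70°E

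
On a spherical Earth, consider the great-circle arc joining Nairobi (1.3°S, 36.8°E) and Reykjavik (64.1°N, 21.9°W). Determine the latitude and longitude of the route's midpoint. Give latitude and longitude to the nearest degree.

Convert each endpoint to a unit vector on the sphere (x = cos φ cos λ, y = cos φ sin λ, z = sin φ).
The central angle between the endpoints is δ = arccos(p₁·p₂) ≈ 1.363 rad (78.1°).
Interpolate at f = 1/2 with slerp weights a = sin((1−f)δ)/sin δ ≈ 0.644, b = sin(fδ)/sin δ ≈ 0.644.
p = a·p₁ + b·p₂ ≈ (0.776, 0.281, 0.565); φ = arcsin(p_z) ≈ 34.37°, λ = atan2(p_y, p_x) ≈ 19.88°.

≈ (34°N, 20°E)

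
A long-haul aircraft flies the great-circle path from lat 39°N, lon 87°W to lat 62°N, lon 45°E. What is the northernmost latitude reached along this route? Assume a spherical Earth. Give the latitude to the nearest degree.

The great circle lies in the plane with unit normal n̂ = (p₁ × p₂)/|p₁ × p₂|.
Here n̂_z ≈ +0.285; the vertex latitude is φ_max = arccos|n̂_z| ≈ 73.4°.
Check via Clairaut: cos φ_max = |cos φ₁| · sin C = cos(39.0°)·sin(21.5°) ≈ 0.285, again giving ≈ 73.4°.

≈ 73°N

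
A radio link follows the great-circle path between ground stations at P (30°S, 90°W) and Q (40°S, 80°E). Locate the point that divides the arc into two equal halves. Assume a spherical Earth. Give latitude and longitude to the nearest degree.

From cos δ = sin φ₁ sin φ₂ + cos φ₁ cos φ₂ cos Δλ, the central angle is δ ≈ 1.909 rad (109.4°).
Interpolate at f = 1/2 with slerp weights a = sin((1−f)δ)/sin δ ≈ 0.865, b = sin(fδ)/sin δ ≈ 0.865.
p = a·p₁ + b·p₂ ≈ (0.115, -0.097, -0.989); φ = arcsin(p_z) ≈ -81.36°, λ = atan2(p_y, p_x) ≈ -40.00°.

≈ (81°S, 40°W)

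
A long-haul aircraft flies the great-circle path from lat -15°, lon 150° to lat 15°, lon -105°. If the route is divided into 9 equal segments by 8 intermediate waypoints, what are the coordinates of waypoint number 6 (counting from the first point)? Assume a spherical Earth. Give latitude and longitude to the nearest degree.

≈ lat 6°, lon -140°

Convert each endpoint to a unit vector on the sphere (x = cos φ cos λ, y = cos φ sin λ, z = sin φ).
The central angle between the endpoints is δ = arccos(p₁·p₂) ≈ 1.884 rad (108.0°).
Interpolate at f = 6/9 with slerp weights a = sin((1−f)δ)/sin δ ≈ 0.618, b = sin(fδ)/sin δ ≈ 1.000.
p = a·p₁ + b·p₂ ≈ (-0.767, -0.634, 0.099); φ = arcsin(p_z) ≈ 5.67°, λ = atan2(p_y, p_x) ≈ -140.40°.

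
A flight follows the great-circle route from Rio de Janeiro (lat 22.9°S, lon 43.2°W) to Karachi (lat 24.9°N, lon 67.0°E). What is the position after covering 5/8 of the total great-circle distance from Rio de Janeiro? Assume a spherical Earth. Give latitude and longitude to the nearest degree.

Write both endpoints as unit vectors p₁, p₂ with components (cos φ cos λ, cos φ sin λ, sin φ).
The central angle between the endpoints is δ = arccos(p₁·p₂) ≈ 2.040 rad (116.9°).
Interpolate at f = 5/8 with slerp weights a = sin((1−f)δ)/sin δ ≈ 0.777, b = sin(fδ)/sin δ ≈ 1.073.
p = a·p₁ + b·p₂ ≈ (0.902, 0.406, 0.149); φ = arcsin(p_z) ≈ 8.59°, λ = atan2(p_y, p_x) ≈ 24.23°.

≈ lat 9°N, lon 24°E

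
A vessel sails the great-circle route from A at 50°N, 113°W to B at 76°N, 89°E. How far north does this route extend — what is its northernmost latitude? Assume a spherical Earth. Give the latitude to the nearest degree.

The great circle lies in the plane with unit normal n̂ = (p₁ × p₂)/|p₁ × p₂|.
Here n̂_z ≈ -0.073; the vertex latitude is φ_max = arccos|n̂_z| ≈ 85.8°.

≈ 86°N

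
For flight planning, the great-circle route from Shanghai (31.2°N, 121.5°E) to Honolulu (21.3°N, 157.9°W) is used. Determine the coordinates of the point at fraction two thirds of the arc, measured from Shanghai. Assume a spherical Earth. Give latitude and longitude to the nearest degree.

≈ (30°N, 178°E)

Write both endpoints as unit vectors p₁, p₂ with components (cos φ cos λ, cos φ sin λ, sin φ).
The central angle between the endpoints is δ = arccos(p₁·p₂) ≈ 1.247 rad (71.4°).
Interpolate at f = 2/3 with slerp weights a = sin((1−f)δ)/sin δ ≈ 0.426, b = sin(fδ)/sin δ ≈ 0.779.
p = a·p₁ + b·p₂ ≈ (-0.863, 0.037, 0.504); φ = arcsin(p_z) ≈ 30.25°, λ = atan2(p_y, p_x) ≈ 177.51°.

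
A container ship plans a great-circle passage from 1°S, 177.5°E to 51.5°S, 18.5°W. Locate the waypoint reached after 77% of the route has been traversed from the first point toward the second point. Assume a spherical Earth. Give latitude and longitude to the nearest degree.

Convert each endpoint to a unit vector on the sphere (x = cos φ cos λ, y = cos φ sin λ, z = sin φ).
The central angle between the endpoints is δ = arccos(p₁·p₂) ≈ 2.195 rad (125.8°).
Interpolate at f = 0.77 with slerp weights a = sin((1−f)δ)/sin δ ≈ 0.596, b = sin(fδ)/sin δ ≈ 1.224.
p = a·p₁ + b·p₂ ≈ (0.127, -0.216, -0.968); φ = arcsin(p_z) ≈ -75.51°, λ = atan2(p_y, p_x) ≈ -59.54°.

≈ 76°S, 60°W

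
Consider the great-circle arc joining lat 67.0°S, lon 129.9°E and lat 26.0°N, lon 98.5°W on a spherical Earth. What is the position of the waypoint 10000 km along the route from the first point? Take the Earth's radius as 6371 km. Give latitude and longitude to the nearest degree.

≈ lat 11°S, lon 113°W

The haversine formula gives a central angle δ ≈ 2.261 rad (129.5°) between the endpoints. The total great-circle distance is δ·R ≈ 2.261 × 6371 ≈ 14405 km, so the target fraction is f = 10000/14405 ≈ 0.694.
Interpolate at f ≈ 0.694 with slerp weights a = sin((1−f)δ)/sin δ ≈ 0.827, b = sin(fδ)/sin δ ≈ 1.297.
p = a·p₁ + b·p₂ ≈ (-0.380, -0.905, -0.193); φ = arcsin(p_z) ≈ -11.11°, λ = atan2(p_y, p_x) ≈ -112.75°.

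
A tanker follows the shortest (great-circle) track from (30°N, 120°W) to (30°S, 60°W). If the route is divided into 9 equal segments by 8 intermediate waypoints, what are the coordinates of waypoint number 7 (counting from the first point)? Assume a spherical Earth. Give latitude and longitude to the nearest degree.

≈ (17°S, 74°W)

Write both endpoints as unit vectors p₁, p₂ with components (cos φ cos λ, cos φ sin λ, sin φ).
The central angle between the endpoints is δ = arccos(p₁·p₂) ≈ 1.445 rad (82.8°).
Interpolate at f = 7/9 with slerp weights a = sin((1−f)δ)/sin δ ≈ 0.318, b = sin(fδ)/sin δ ≈ 0.909.
p = a·p₁ + b·p₂ ≈ (0.256, -0.920, -0.295); φ = arcsin(p_z) ≈ -17.18°, λ = atan2(p_y, p_x) ≈ -74.47°.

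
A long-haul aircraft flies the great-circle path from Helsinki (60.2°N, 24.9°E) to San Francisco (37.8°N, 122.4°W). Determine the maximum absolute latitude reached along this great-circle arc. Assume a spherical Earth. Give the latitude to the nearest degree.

≈ 77°N

The great circle lies in the plane with unit normal n̂ = (p₁ × p₂)/|p₁ × p₂|.
Here n̂_z ≈ -0.217; the vertex latitude is φ_max = arccos|n̂_z| ≈ 77.5°.
Check via Clairaut: cos φ_max = |cos φ₁| · sin C = cos(60.2°)·sin(25.8°) ≈ 0.217, again giving ≈ 77.5°.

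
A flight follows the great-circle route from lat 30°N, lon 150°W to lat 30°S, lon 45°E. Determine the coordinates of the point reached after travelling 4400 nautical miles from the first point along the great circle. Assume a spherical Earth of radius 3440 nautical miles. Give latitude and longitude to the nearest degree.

The haversine formula gives a central angle δ ≈ 2.915 rad (167.0°) between the endpoints. The total great-circle distance is δ·R ≈ 2.915 × 3440 ≈ 10028 nmi, so the target fraction is f = 4400/10028 ≈ 0.439.
Interpolate at f ≈ 0.439 with slerp weights a = sin((1−f)δ)/sin δ ≈ 4.442, b = sin(fδ)/sin δ ≈ 4.264.
p = a·p₁ + b·p₂ ≈ (-0.721, 0.687, 0.089); φ = arcsin(p_z) ≈ 5.12°, λ = atan2(p_y, p_x) ≈ 136.36°.

≈ lat 5°N, lon 136°E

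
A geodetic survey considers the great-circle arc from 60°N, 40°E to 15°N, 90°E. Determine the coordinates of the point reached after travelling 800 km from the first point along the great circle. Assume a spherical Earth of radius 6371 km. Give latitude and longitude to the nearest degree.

Convert each endpoint to a unit vector on the sphere (x = cos φ cos λ, y = cos φ sin λ, z = sin φ).
The central angle between the endpoints is δ = arccos(p₁·p₂) ≈ 1.007 rad (57.7°). The total great-circle distance is δ·R ≈ 1.007 × 6371 ≈ 6414 km, so the target fraction is f = 800/6414 ≈ 0.125.
Interpolate at f ≈ 0.125 with slerp weights a = sin((1−f)δ)/sin δ ≈ 0.913, b = sin(fδ)/sin δ ≈ 0.148.
p = a·p₁ + b·p₂ ≈ (0.350, 0.437, 0.829); φ = arcsin(p_z) ≈ 55.99°, λ = atan2(p_y, p_x) ≈ 51.31°.

≈ 56°N, 51°E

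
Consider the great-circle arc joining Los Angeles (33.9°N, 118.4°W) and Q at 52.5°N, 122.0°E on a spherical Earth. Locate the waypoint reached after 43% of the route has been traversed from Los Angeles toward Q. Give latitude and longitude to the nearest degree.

From cos δ = sin φ₁ sin φ₂ + cos φ₁ cos φ₂ cos Δλ, the central angle is δ ≈ 1.377 rad (78.9°).
Interpolate at f = 0.43 with slerp weights a = sin((1−f)δ)/sin δ ≈ 0.720, b = sin(fδ)/sin δ ≈ 0.569.
p = a·p₁ + b·p₂ ≈ (-0.468, -0.232, 0.853); φ = arcsin(p_z) ≈ 58.52°, λ = atan2(p_y, p_x) ≈ -153.60°.

≈ 59°N, 154°W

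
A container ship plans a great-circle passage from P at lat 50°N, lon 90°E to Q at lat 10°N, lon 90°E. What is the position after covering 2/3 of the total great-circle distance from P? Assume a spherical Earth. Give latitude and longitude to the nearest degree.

Write both endpoints as unit vectors p₁, p₂ with components (cos φ cos λ, cos φ sin λ, sin φ).
The central angle between the endpoints is δ = arccos(p₁·p₂) ≈ 0.698 rad (40.0°).
Interpolate at f = 2/3 with slerp weights a = sin((1−f)δ)/sin δ ≈ 0.359, b = sin(fδ)/sin δ ≈ 0.698.
p = a·p₁ + b·p₂ ≈ (0.000, 0.918, 0.396); φ = arcsin(p_z) ≈ 23.33°, λ = atan2(p_y, p_x) ≈ 90.00°.

≈ lat 23°N, lon 90°E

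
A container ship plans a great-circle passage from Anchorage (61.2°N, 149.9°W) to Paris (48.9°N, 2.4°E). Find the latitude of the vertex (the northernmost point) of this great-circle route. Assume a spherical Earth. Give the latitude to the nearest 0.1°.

The great circle lies in the plane with unit normal n̂ = (p₁ × p₂)/|p₁ × p₂|.
Here n̂_z ≈ +0.159; the vertex latitude is φ_max = arccos|n̂_z| ≈ 80.8°.
Check via Clairaut: cos φ_max = |cos φ₁| · sin C = cos(61.2°)·sin(19.3°) ≈ 0.159, again giving ≈ 80.8°.

≈ 80.8°N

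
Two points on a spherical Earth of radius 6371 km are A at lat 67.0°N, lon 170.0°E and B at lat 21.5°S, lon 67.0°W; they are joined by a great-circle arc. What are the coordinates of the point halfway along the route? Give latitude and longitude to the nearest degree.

≈ lat 35°N, lon 92°W

Convert each endpoint to a unit vector on the sphere (x = cos φ cos λ, y = cos φ sin λ, z = sin φ).
The central angle between the endpoints is δ = arccos(p₁·p₂) ≈ 2.136 rad (122.4°).
Interpolate at f = 1/2 with slerp weights a = sin((1−f)δ)/sin δ ≈ 1.037, b = sin(fδ)/sin δ ≈ 1.037.
p = a·p₁ + b·p₂ ≈ (-0.022, -0.818, 0.575); φ = arcsin(p_z) ≈ 35.08°, λ = atan2(p_y, p_x) ≈ -91.54°.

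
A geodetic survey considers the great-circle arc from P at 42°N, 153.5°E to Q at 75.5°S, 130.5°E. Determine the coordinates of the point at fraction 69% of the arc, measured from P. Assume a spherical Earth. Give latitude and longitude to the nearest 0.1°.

≈ 39.4°S, 145.3°E

The haversine formula gives a central angle δ ≈ 2.068 rad (118.5°) between the endpoints.
Interpolate at f = 0.69 with slerp weights a = sin((1−f)δ)/sin δ ≈ 0.680, b = sin(fδ)/sin δ ≈ 1.126.
p = a·p₁ + b·p₂ ≈ (-0.635, 0.440, -0.635); φ = arcsin(p_z) ≈ -39.40°, λ = atan2(p_y, p_x) ≈ 145.31°.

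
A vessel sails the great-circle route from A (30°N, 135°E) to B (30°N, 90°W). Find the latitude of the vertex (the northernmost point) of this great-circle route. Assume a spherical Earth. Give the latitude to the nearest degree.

≈ 56°N

The great circle lies in the plane with unit normal n̂ = (p₁ × p₂)/|p₁ × p₂|.
Here n̂_z ≈ +0.552; the vertex latitude is φ_max = arccos|n̂_z| ≈ 56.5°.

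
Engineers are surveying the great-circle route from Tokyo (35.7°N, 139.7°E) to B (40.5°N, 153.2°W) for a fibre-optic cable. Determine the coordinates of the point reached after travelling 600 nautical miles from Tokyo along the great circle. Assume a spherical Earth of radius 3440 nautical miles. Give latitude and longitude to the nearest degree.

≈ (40°N, 151°E)

Write both endpoints as unit vectors p₁, p₂ with components (cos φ cos λ, cos φ sin λ, sin φ).
The central angle between the endpoints is δ = arccos(p₁·p₂) ≈ 0.903 rad (51.7°). The total great-circle distance is δ·R ≈ 0.903 × 3440 ≈ 3106 nmi, so the target fraction is f = 600/3106 ≈ 0.193.
Interpolate at f ≈ 0.193 with slerp weights a = sin((1−f)δ)/sin δ ≈ 0.848, b = sin(fδ)/sin δ ≈ 0.221.
p = a·p₁ + b·p₂ ≈ (-0.675, 0.370, 0.638); φ = arcsin(p_z) ≈ 39.67°, λ = atan2(p_y, p_x) ≈ 151.30°.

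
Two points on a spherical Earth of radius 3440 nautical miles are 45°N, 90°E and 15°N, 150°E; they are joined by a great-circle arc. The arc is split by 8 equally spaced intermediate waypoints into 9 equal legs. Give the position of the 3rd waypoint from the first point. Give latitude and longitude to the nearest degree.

From cos δ = sin φ₁ sin φ₂ + cos φ₁ cos φ₂ cos Δλ, the central angle is δ ≈ 1.019 rad (58.4°).
Interpolate at f = 3/9 with slerp weights a = sin((1−f)δ)/sin δ ≈ 0.738, b = sin(fδ)/sin δ ≈ 0.391.
p = a·p₁ + b·p₂ ≈ (-0.327, 0.711, 0.623); φ = arcsin(p_z) ≈ 38.53°, λ = atan2(p_y, p_x) ≈ 114.73°.

≈ 39°N, 115°E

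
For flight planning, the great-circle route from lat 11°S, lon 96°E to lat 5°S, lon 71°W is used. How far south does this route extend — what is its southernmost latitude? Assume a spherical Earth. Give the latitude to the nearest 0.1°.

≈ 51.3°S

The great circle lies in the plane with unit normal n̂ = (p₁ × p₂)/|p₁ × p₂|.
Here n̂_z ≈ -0.626; the vertex latitude is φ_max = arccos|n̂_z| ≈ 51.3°.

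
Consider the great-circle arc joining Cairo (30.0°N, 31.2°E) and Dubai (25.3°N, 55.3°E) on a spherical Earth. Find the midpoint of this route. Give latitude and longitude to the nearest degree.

From cos δ = sin φ₁ sin φ₂ + cos φ₁ cos φ₂ cos Δλ, the central angle is δ ≈ 0.381 rad (21.8°).
Interpolate at f = 1/2 with slerp weights a = sin((1−f)δ)/sin δ ≈ 0.509, b = sin(fδ)/sin δ ≈ 0.509.
p = a·p₁ + b·p₂ ≈ (0.639, 0.607, 0.472); φ = arcsin(p_z) ≈ 28.18°, λ = atan2(p_y, p_x) ≈ 43.51°.

≈ 28°N, 44°E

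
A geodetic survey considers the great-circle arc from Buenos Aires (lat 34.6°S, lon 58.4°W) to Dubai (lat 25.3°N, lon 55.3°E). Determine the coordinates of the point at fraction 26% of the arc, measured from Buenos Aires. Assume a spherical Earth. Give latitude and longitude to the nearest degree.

≈ lat 24°S, lon 24°W

The haversine formula gives a central angle δ ≈ 2.143 rad (122.8°) between the endpoints.
Interpolate at f = 0.26 with slerp weights a = sin((1−f)δ)/sin δ ≈ 1.190, b = sin(fδ)/sin δ ≈ 0.629.
p = a·p₁ + b·p₂ ≈ (0.837, -0.366, -0.407); φ = arcsin(p_z) ≈ -23.99°, λ = atan2(p_y, p_x) ≈ -23.64°.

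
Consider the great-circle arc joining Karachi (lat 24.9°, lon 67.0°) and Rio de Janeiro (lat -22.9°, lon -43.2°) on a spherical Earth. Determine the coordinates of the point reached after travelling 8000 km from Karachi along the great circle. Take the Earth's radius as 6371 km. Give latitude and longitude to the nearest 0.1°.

≈ lat -4.7°, lon -0.6°

Convert each endpoint to a unit vector on the sphere (x = cos φ cos λ, y = cos φ sin λ, z = sin φ).
The central angle between the endpoints is δ = arccos(p₁·p₂) ≈ 2.040 rad (116.9°). The total great-circle distance is δ·R ≈ 2.040 × 6371 ≈ 12998 km, so the target fraction is f = 8000/12998 ≈ 0.615.
Interpolate at f ≈ 0.615 with slerp weights a = sin((1−f)δ)/sin δ ≈ 0.792, b = sin(fδ)/sin δ ≈ 1.066.
p = a·p₁ + b·p₂ ≈ (0.997, -0.011, -0.081); φ = arcsin(p_z) ≈ -4.66°, λ = atan2(p_y, p_x) ≈ -0.62°.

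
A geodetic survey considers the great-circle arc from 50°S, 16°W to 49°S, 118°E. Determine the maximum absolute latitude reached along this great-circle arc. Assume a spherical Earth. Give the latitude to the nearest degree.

The great circle lies in the plane with unit normal n̂ = (p₁ × p₂)/|p₁ × p₂|.
Here n̂_z ≈ +0.316; the vertex latitude is φ_max = arccos|n̂_z| ≈ 71.5°.
Check via Clairaut: cos φ_max = |cos φ₁| · sin C = cos(50.0°)·sin(150.5°) ≈ 0.316, again giving ≈ 71.5°.

≈ 72°S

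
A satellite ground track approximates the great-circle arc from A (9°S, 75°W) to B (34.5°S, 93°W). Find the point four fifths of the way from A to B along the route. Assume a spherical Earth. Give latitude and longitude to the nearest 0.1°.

Convert each endpoint to a unit vector on the sphere (x = cos φ cos λ, y = cos φ sin λ, z = sin φ).
The central angle between the endpoints is δ = arccos(p₁·p₂) ≈ 0.530 rad (30.4°).
Interpolate at f = 4/5 with slerp weights a = sin((1−f)δ)/sin δ ≈ 0.209, b = sin(fδ)/sin δ ≈ 0.814.
p = a·p₁ + b·p₂ ≈ (0.018, -0.869, -0.494); φ = arcsin(p_z) ≈ -29.58°, λ = atan2(p_y, p_x) ≈ -88.79°.

≈ (29.6°S, 88.8°W)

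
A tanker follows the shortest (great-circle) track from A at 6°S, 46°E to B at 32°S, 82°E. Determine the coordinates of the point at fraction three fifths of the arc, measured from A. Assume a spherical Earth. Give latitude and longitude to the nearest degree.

From cos δ = sin φ₁ sin φ₂ + cos φ₁ cos φ₂ cos Δλ, the central angle is δ ≈ 0.741 rad (42.5°).
Interpolate at f = 3/5 with slerp weights a = sin((1−f)δ)/sin δ ≈ 0.433, b = sin(fδ)/sin δ ≈ 0.637.
p = a·p₁ + b·p₂ ≈ (0.374, 0.845, -0.383); φ = arcsin(p_z) ≈ -22.51°, λ = atan2(p_y, p_x) ≈ 66.11°.

≈ 23°S, 66°E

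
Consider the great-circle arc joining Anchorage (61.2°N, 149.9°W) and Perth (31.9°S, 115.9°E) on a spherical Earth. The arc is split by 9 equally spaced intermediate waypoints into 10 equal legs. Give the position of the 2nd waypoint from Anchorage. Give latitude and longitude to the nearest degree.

The haversine formula gives a central angle δ ≈ 2.086 rad (119.5°) between the endpoints.
Interpolate at f = 2/10 with slerp weights a = sin((1−f)δ)/sin δ ≈ 1.144, b = sin(fδ)/sin δ ≈ 0.466.
p = a·p₁ + b·p₂ ≈ (-0.649, 0.079, 0.756); φ = arcsin(p_z) ≈ 49.13°, λ = atan2(p_y, p_x) ≈ 173.03°.

≈ 49°N, 173°E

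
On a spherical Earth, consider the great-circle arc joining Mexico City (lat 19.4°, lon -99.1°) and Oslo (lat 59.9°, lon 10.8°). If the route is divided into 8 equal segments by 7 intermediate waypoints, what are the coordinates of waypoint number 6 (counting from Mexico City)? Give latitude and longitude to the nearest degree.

≈ lat 63°, lon -33°

Convert each endpoint to a unit vector on the sphere (x = cos φ cos λ, y = cos φ sin λ, z = sin φ).
The central angle between the endpoints is δ = arccos(p₁·p₂) ≈ 1.444 rad (82.7°).
Interpolate at f = 6/8 with slerp weights a = sin((1−f)δ)/sin δ ≈ 0.356, b = sin(fδ)/sin δ ≈ 0.891.
p = a·p₁ + b·p₂ ≈ (0.386, -0.248, 0.889); φ = arcsin(p_z) ≈ 62.71°, λ = atan2(p_y, p_x) ≈ -32.74°.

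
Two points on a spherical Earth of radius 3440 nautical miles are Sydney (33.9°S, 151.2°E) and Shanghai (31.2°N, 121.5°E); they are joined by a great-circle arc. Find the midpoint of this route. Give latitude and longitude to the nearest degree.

Write both endpoints as unit vectors p₁, p₂ with components (cos φ cos λ, cos φ sin λ, sin φ).
The central angle between the endpoints is δ = arccos(p₁·p₂) ≈ 1.237 rad (70.9°).
Interpolate at f = 1/2 with slerp weights a = sin((1−f)δ)/sin δ ≈ 0.614, b = sin(fδ)/sin δ ≈ 0.614.
p = a·p₁ + b·p₂ ≈ (-0.721, 0.693, -0.024); φ = arcsin(p_z) ≈ -1.40°, λ = atan2(p_y, p_x) ≈ 136.12°.

≈ 1°S, 136°E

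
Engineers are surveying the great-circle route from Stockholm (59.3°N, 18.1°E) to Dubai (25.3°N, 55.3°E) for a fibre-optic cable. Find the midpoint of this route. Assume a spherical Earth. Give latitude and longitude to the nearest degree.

≈ 44°N, 42°E

Convert each endpoint to a unit vector on the sphere (x = cos φ cos λ, y = cos φ sin λ, z = sin φ).
The central angle between the endpoints is δ = arccos(p₁·p₂) ≈ 0.745 rad (42.7°).
Interpolate at f = 1/2 with slerp weights a = sin((1−f)δ)/sin δ ≈ 0.537, b = sin(fδ)/sin δ ≈ 0.537.
p = a·p₁ + b·p₂ ≈ (0.537, 0.484, 0.691); φ = arcsin(p_z) ≈ 43.71°, λ = atan2(p_y, p_x) ≈ 42.05°.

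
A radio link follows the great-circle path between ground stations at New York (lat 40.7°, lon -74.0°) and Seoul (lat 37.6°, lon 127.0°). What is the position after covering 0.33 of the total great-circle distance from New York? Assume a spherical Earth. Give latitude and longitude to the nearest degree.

≈ lat 70°, lon -102°

Convert each endpoint to a unit vector on the sphere (x = cos φ cos λ, y = cos φ sin λ, z = sin φ).
The central angle between the endpoints is δ = arccos(p₁·p₂) ≈ 1.734 rad (99.4°).
Interpolate at f = 0.33 with slerp weights a = sin((1−f)δ)/sin δ ≈ 0.930, b = sin(fδ)/sin δ ≈ 0.549.
p = a·p₁ + b·p₂ ≈ (-0.067, -0.330, 0.941); φ = arcsin(p_z) ≈ 70.29°, λ = atan2(p_y, p_x) ≈ -101.53°.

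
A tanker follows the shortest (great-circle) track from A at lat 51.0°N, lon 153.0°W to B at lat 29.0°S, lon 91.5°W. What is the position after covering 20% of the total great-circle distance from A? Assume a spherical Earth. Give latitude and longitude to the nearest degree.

≈ lat 37°N, lon 134°W

Write both endpoints as unit vectors p₁, p₂ with components (cos φ cos λ, cos φ sin λ, sin φ).
The central angle between the endpoints is δ = arccos(p₁·p₂) ≈ 1.685 rad (96.6°).
Interpolate at f = 0.20 with slerp weights a = sin((1−f)δ)/sin δ ≈ 0.982, b = sin(fδ)/sin δ ≈ 0.333.
p = a·p₁ + b·p₂ ≈ (-0.558, -0.572, 0.602); φ = arcsin(p_z) ≈ 36.98°, λ = atan2(p_y, p_x) ≈ -134.32°.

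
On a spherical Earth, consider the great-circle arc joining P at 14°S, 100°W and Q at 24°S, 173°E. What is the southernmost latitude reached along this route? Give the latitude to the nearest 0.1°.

The great circle lies in the plane with unit normal n̂ = (p₁ × p₂)/|p₁ × p₂|.
Here n̂_z ≈ -0.895; the vertex latitude is φ_max = arccos|n̂_z| ≈ 26.5°.
Check via Clairaut: cos φ_max = |cos φ₁| · sin C = cos(14.0°)·sin(112.8°) ≈ 0.895, again giving ≈ 26.5°.

≈ 26.5°S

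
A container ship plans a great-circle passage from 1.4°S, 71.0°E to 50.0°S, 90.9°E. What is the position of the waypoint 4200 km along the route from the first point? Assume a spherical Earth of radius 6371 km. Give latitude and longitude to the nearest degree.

≈ 37°S, 83°E

Convert each endpoint to a unit vector on the sphere (x = cos φ cos λ, y = cos φ sin λ, z = sin φ).
The central angle between the endpoints is δ = arccos(p₁·p₂) ≈ 0.898 rad (51.5°). The total great-circle distance is δ·R ≈ 0.898 × 6371 ≈ 5723 km, so the target fraction is f = 4200/5723 ≈ 0.734.
Interpolate at f ≈ 0.734 with slerp weights a = sin((1−f)δ)/sin δ ≈ 0.303, b = sin(fδ)/sin δ ≈ 0.783.
p = a·p₁ + b·p₂ ≈ (0.091, 0.789, -0.607); φ = arcsin(p_z) ≈ -37.39°, λ = atan2(p_y, p_x) ≈ 83.45°.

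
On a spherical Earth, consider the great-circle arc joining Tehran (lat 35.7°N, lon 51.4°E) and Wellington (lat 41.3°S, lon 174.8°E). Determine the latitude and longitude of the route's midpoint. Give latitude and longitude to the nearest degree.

≈ lat 6°S, lon 109°E

Write both endpoints as unit vectors p₁, p₂ with components (cos φ cos λ, cos φ sin λ, sin φ).
The central angle between the endpoints is δ = arccos(p₁·p₂) ≈ 2.376 rad (136.1°).
Interpolate at f = 1/2 with slerp weights a = sin((1−f)δ)/sin δ ≈ 1.339, b = sin(fδ)/sin δ ≈ 1.339.
p = a·p₁ + b·p₂ ≈ (-0.323, 0.941, -0.102); φ = arcsin(p_z) ≈ -5.87°, λ = atan2(p_y, p_x) ≈ 108.97°.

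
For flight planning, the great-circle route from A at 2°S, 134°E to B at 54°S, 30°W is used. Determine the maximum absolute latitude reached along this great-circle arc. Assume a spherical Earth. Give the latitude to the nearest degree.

≈ 79°S

The great circle lies in the plane with unit normal n̂ = (p₁ × p₂)/|p₁ × p₂|.
Here n̂_z ≈ -0.192; the vertex latitude is φ_max = arccos|n̂_z| ≈ 78.9°.
Check via Clairaut: cos φ_max = |cos φ₁| · sin C = cos(2.0°)·sin(168.9°) ≈ 0.192, again giving ≈ 78.9°.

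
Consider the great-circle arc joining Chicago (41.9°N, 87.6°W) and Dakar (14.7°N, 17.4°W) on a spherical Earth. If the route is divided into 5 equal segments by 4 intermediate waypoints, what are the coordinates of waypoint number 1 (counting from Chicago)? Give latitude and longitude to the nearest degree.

Convert each endpoint to a unit vector on the sphere (x = cos φ cos λ, y = cos φ sin λ, z = sin φ).
The central angle between the endpoints is δ = arccos(p₁·p₂) ≈ 1.145 rad (65.6°).
Interpolate at f = 1/5 with slerp weights a = sin((1−f)δ)/sin δ ≈ 0.871, b = sin(fδ)/sin δ ≈ 0.249.
p = a·p₁ + b·p₂ ≈ (0.257, -0.720, 0.645); φ = arcsin(p_z) ≈ 40.15°, λ = atan2(p_y, p_x) ≈ -70.34°.

≈ (40°N, 70°W)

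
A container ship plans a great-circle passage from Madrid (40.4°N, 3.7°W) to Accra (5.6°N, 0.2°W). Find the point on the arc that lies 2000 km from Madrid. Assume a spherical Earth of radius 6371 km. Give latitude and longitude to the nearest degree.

≈ 22°N, 2°W

From cos δ = sin φ₁ sin φ₂ + cos φ₁ cos φ₂ cos Δλ, the central angle is δ ≈ 0.610 rad (34.9°). The total great-circle distance is δ·R ≈ 0.610 × 6371 ≈ 3885 km, so the target fraction is f = 2000/3885 ≈ 0.515.
Interpolate at f ≈ 0.515 with slerp weights a = sin((1−f)δ)/sin δ ≈ 0.509, b = sin(fδ)/sin δ ≈ 0.539.
p = a·p₁ + b·p₂ ≈ (0.924, -0.027, 0.383); φ = arcsin(p_z) ≈ 22.50°, λ = atan2(p_y, p_x) ≈ -1.67°.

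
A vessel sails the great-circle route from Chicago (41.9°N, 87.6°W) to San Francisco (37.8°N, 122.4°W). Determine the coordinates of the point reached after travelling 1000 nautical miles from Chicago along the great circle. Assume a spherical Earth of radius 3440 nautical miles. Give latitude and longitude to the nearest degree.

≈ (41°N, 110°W)

The haversine formula gives a central angle δ ≈ 0.468 rad (26.8°) between the endpoints. The total great-circle distance is δ·R ≈ 0.468 × 3440 ≈ 1612 nmi, so the target fraction is f = 1000/1612 ≈ 0.621.
Interpolate at f ≈ 0.621 with slerp weights a = sin((1−f)δ)/sin δ ≈ 0.392, b = sin(fδ)/sin δ ≈ 0.635.
p = a·p₁ + b·p₂ ≈ (-0.257, -0.715, 0.651); φ = arcsin(p_z) ≈ 40.59°, λ = atan2(p_y, p_x) ≈ -109.74°.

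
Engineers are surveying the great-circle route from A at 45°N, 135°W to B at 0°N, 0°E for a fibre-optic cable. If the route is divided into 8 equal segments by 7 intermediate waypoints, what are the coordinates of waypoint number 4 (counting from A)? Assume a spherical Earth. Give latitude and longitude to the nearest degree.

≈ 45°N, 45°W

Convert each endpoint to a unit vector on the sphere (x = cos φ cos λ, y = cos φ sin λ, z = sin φ).
The central angle between the endpoints is δ = arccos(p₁·p₂) ≈ 2.094 rad (120.0°).
Interpolate at f = 4/8 with slerp weights a = sin((1−f)δ)/sin δ ≈ 1.000, b = sin(fδ)/sin δ ≈ 1.000.
p = a·p₁ + b·p₂ ≈ (0.500, -0.500, 0.707); φ = arcsin(p_z) ≈ 45.00°, λ = atan2(p_y, p_x) ≈ -45.00°.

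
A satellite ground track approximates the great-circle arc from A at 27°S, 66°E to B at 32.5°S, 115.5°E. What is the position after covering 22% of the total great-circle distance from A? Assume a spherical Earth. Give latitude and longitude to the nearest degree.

≈ 30°S, 76°E

From cos δ = sin φ₁ sin φ₂ + cos φ₁ cos φ₂ cos Δλ, the central angle is δ ≈ 0.750 rad (42.9°).
Interpolate at f = 0.22 with slerp weights a = sin((1−f)δ)/sin δ ≈ 0.810, b = sin(fδ)/sin δ ≈ 0.241.
p = a·p₁ + b·p₂ ≈ (0.206, 0.843, -0.497); φ = arcsin(p_z) ≈ -29.82°, λ = atan2(p_y, p_x) ≈ 76.26°.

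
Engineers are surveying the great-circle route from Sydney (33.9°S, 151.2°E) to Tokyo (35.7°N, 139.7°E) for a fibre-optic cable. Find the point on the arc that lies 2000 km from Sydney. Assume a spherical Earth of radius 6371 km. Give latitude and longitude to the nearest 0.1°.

≈ 16.1°S, 148.0°E

Convert each endpoint to a unit vector on the sphere (x = cos φ cos λ, y = cos φ sin λ, z = sin φ).
The central angle between the endpoints is δ = arccos(p₁·p₂) ≈ 1.229 rad (70.4°). The total great-circle distance is δ·R ≈ 1.229 × 6371 ≈ 7831 km, so the target fraction is f = 2000/7831 ≈ 0.255.
Interpolate at f ≈ 0.255 with slerp weights a = sin((1−f)δ)/sin δ ≈ 0.841, b = sin(fδ)/sin δ ≈ 0.328.
p = a·p₁ + b·p₂ ≈ (-0.815, 0.509, -0.278); φ = arcsin(p_z) ≈ -16.14°, λ = atan2(p_y, p_x) ≈ 148.03°.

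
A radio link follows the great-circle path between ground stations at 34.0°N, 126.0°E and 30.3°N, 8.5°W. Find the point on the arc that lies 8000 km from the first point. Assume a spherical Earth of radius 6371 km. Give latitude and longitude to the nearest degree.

≈ 52°N, 21°E

Write both endpoints as unit vectors p₁, p₂ with components (cos φ cos λ, cos φ sin λ, sin φ).
The central angle between the endpoints is δ = arccos(p₁·p₂) ≈ 1.792 rad (102.7°). The total great-circle distance is δ·R ≈ 1.792 × 6371 ≈ 11418 km, so the target fraction is f = 8000/11418 ≈ 0.701.
Interpolate at f ≈ 0.701 with slerp weights a = sin((1−f)δ)/sin δ ≈ 0.524, b = sin(fδ)/sin δ ≈ 0.975.
p = a·p₁ + b·p₂ ≈ (0.577, 0.227, 0.785); φ = arcsin(p_z) ≈ 51.69°, λ = atan2(p_y, p_x) ≈ 21.48°.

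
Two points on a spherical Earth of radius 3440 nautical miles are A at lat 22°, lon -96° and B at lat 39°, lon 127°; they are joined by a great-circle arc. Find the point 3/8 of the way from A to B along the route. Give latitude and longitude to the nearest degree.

From cos δ = sin φ₁ sin φ₂ + cos φ₁ cos φ₂ cos Δλ, the central angle is δ ≈ 1.866 rad (106.9°).
Interpolate at f = 3/8 with slerp weights a = sin((1−f)δ)/sin δ ≈ 0.961, b = sin(fδ)/sin δ ≈ 0.673.
p = a·p₁ + b·p₂ ≈ (-0.408, -0.468, 0.784); φ = arcsin(p_z) ≈ 51.60°, λ = atan2(p_y, p_x) ≈ -131.07°.

≈ lat 52°, lon -131°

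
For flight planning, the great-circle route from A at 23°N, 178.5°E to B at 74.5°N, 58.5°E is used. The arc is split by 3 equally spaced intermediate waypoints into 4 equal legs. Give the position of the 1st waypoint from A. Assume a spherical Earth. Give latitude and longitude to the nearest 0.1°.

≈ 41.2°N, 172.6°E

Convert each endpoint to a unit vector on the sphere (x = cos φ cos λ, y = cos φ sin λ, z = sin φ).
The central angle between the endpoints is δ = arccos(p₁·p₂) ≈ 1.314 rad (75.3°).
Interpolate at f = 1/4 with slerp weights a = sin((1−f)δ)/sin δ ≈ 0.862, b = sin(fδ)/sin δ ≈ 0.334.
p = a·p₁ + b·p₂ ≈ (-0.747, 0.097, 0.658); φ = arcsin(p_z) ≈ 41.17°, λ = atan2(p_y, p_x) ≈ 172.61°.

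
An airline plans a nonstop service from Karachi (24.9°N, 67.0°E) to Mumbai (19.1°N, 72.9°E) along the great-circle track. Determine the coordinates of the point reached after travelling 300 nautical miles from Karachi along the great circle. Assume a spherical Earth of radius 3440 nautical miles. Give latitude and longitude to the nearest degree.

The haversine formula gives a central angle δ ≈ 0.139 rad (8.0°) between the endpoints. The total great-circle distance is δ·R ≈ 0.139 × 3440 ≈ 479 nmi, so the target fraction is f = 300/479 ≈ 0.627.
Interpolate at f ≈ 0.627 with slerp weights a = sin((1−f)δ)/sin δ ≈ 0.374, b = sin(fδ)/sin δ ≈ 0.628.
p = a·p₁ + b·p₂ ≈ (0.307, 0.880, 0.363); φ = arcsin(p_z) ≈ 21.29°, λ = atan2(p_y, p_x) ≈ 70.75°.

≈ 21°N, 71°E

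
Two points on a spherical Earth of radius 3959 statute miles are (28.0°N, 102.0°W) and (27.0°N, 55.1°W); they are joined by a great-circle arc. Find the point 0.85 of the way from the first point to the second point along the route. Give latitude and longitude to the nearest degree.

≈ (28°N, 62°W)

Write both endpoints as unit vectors p₁, p₂ with components (cos φ cos λ, cos φ sin λ, sin φ).
The central angle between the endpoints is δ = arccos(p₁·p₂) ≈ 0.722 rad (41.4°).
Interpolate at f = 0.85 with slerp weights a = sin((1−f)δ)/sin δ ≈ 0.164, b = sin(fδ)/sin δ ≈ 0.871.
p = a·p₁ + b·p₂ ≈ (0.414, -0.778, 0.472); φ = arcsin(p_z) ≈ 28.19°, λ = atan2(p_y, p_x) ≈ -61.97°.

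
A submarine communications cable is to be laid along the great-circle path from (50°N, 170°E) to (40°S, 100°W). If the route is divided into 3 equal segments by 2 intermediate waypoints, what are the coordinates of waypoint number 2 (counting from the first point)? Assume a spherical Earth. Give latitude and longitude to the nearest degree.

From cos δ = sin φ₁ sin φ₂ + cos φ₁ cos φ₂ cos Δλ, the central angle is δ ≈ 2.086 rad (119.5°).
Interpolate at f = 2/3 with slerp weights a = sin((1−f)δ)/sin δ ≈ 0.736, b = sin(fδ)/sin δ ≈ 1.130.
p = a·p₁ + b·p₂ ≈ (-0.616, -0.771, -0.163); φ = arcsin(p_z) ≈ -9.37°, λ = atan2(p_y, p_x) ≈ -128.65°.

≈ (9°S, 129°W)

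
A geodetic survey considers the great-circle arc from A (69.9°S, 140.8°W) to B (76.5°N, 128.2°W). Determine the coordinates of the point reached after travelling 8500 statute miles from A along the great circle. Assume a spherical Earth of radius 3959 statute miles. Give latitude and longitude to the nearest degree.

Convert each endpoint to a unit vector on the sphere (x = cos φ cos λ, y = cos φ sin λ, z = sin φ).
The central angle between the endpoints is δ = arccos(p₁·p₂) ≈ 2.559 rad (146.6°). The total great-circle distance is δ·R ≈ 2.559 × 3959 ≈ 10130 mi, so the target fraction is f = 8500/10130 ≈ 0.839.
Interpolate at f ≈ 0.839 with slerp weights a = sin((1−f)δ)/sin δ ≈ 0.727, b = sin(fδ)/sin δ ≈ 1.523.
p = a·p₁ + b·p₂ ≈ (-0.413, -0.437, 0.799); φ = arcsin(p_z) ≈ 53.00°, λ = atan2(p_y, p_x) ≈ -133.39°.

≈ (53°N, 133°W)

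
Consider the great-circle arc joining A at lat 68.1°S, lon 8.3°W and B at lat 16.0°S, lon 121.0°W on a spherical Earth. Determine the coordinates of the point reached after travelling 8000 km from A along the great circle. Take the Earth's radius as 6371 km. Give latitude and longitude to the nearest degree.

≈ lat 27°S, lon 117°W

The haversine formula gives a central angle δ ≈ 1.453 rad (83.3°) between the endpoints. The total great-circle distance is δ·R ≈ 1.453 × 6371 ≈ 9258 km, so the target fraction is f = 8000/9258 ≈ 0.864.
Interpolate at f ≈ 0.864 with slerp weights a = sin((1−f)δ)/sin δ ≈ 0.198, b = sin(fδ)/sin δ ≈ 0.957.
p = a·p₁ + b·p₂ ≈ (-0.401, -0.799, -0.447); φ = arcsin(p_z) ≈ -26.56°, λ = atan2(p_y, p_x) ≈ -116.64°.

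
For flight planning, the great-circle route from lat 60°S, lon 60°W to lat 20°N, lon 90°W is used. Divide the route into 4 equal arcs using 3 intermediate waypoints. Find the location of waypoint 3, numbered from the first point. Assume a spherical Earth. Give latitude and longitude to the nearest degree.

Convert each endpoint to a unit vector on the sphere (x = cos φ cos λ, y = cos φ sin λ, z = sin φ).
The central angle between the endpoints is δ = arccos(p₁·p₂) ≈ 1.460 rad (83.6°).
Interpolate at f = 3/4 with slerp weights a = sin((1−f)δ)/sin δ ≈ 0.359, b = sin(fδ)/sin δ ≈ 0.894.
p = a·p₁ + b·p₂ ≈ (0.090, -0.996, -0.005); φ = arcsin(p_z) ≈ -0.29°, λ = atan2(p_y, p_x) ≈ -84.85°.

≈ lat 0°N, lon 85°W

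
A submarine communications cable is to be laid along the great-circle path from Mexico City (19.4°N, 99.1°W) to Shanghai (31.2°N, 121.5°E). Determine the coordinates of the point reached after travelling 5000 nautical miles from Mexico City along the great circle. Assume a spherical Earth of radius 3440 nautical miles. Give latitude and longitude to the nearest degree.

Convert each endpoint to a unit vector on the sphere (x = cos φ cos λ, y = cos φ sin λ, z = sin φ).
The central angle between the endpoints is δ = arccos(p₁·p₂) ≈ 2.027 rad (116.1°). The total great-circle distance is δ·R ≈ 2.027 × 3440 ≈ 6973 nmi, so the target fraction is f = 5000/6973 ≈ 0.717.
Interpolate at f ≈ 0.717 with slerp weights a = sin((1−f)δ)/sin δ ≈ 0.604, b = sin(fδ)/sin δ ≈ 1.106.
p = a·p₁ + b·p₂ ≈ (-0.585, 0.244, 0.774); φ = arcsin(p_z) ≈ 50.70°, λ = atan2(p_y, p_x) ≈ 157.35°.

≈ 51°N, 157°E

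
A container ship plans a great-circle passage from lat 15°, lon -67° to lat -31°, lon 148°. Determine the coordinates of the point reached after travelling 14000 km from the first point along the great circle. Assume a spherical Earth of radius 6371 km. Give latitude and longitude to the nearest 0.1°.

The haversine formula gives a central angle δ ≈ 2.518 rad (144.2°) between the endpoints. The total great-circle distance is δ·R ≈ 2.518 × 6371 ≈ 16039 km, so the target fraction is f = 14000/16039 ≈ 0.873.
Interpolate at f ≈ 0.873 with slerp weights a = sin((1−f)δ)/sin δ ≈ 0.539, b = sin(fδ)/sin δ ≈ 1.386.
p = a·p₁ + b·p₂ ≈ (-0.804, 0.151, -0.575); φ = arcsin(p_z) ≈ -35.07°, λ = atan2(p_y, p_x) ≈ 169.38°.

≈ lat -35.1°, lon 169.4°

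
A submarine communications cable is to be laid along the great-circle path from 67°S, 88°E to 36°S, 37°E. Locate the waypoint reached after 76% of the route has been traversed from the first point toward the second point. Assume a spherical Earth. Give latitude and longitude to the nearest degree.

Convert each endpoint to a unit vector on the sphere (x = cos φ cos λ, y = cos φ sin λ, z = sin φ).
The central angle between the endpoints is δ = arccos(p₁·p₂) ≈ 0.738 rad (42.3°).
Interpolate at f = 0.76 with slerp weights a = sin((1−f)δ)/sin δ ≈ 0.262, b = sin(fδ)/sin δ ≈ 0.791.
p = a·p₁ + b·p₂ ≈ (0.514, 0.487, -0.706); φ = arcsin(p_z) ≈ -44.89°, λ = atan2(p_y, p_x) ≈ 43.44°.

≈ 45°S, 43°E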